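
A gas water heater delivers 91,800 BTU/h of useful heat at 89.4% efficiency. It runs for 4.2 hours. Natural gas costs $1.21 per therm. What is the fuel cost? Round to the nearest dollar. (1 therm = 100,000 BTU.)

Heat delivered = 91,800 BTU/h × 4.2 h = 385,560 BTU
Gas input = 385,560 / 0.894 = 431,275 BTU
= 431,275 / 100,000 = 4.313 therm
Cost = 4.313 × $1.21/therm = $5.22 ≈ $5

$5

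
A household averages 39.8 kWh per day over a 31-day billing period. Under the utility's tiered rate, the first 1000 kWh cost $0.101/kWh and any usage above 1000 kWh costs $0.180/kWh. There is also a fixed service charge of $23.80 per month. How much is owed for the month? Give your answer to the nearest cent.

$166.88

Usage = 39.8 kWh/day × 31 days = 1233.8 kWh
First 1000 kWh × $0.101 = $101.00
Remaining 233.8 kWh × $0.180 = $42.08
Energy charge = $143.08; + service $23.80 = $166.88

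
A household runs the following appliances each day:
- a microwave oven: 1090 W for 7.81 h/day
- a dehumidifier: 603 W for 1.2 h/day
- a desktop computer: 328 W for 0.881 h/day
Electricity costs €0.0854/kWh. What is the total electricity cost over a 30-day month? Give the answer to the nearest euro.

microwave oven: 1090 W × 7.81 h × 30 d = 255,387 Wh = 255.4 kWh
dehumidifier: 603 W × 1.2 h × 30 d = 21,708 Wh = 21.71 kWh
desktop computer: 328 W × 0.881 h × 30 d = 8,669 Wh = 8.669 kWh
Total energy = 255.4 + 21.71 + 8.669 = 285.8 kWh
Cost = 285.8 kWh × €0.0854 = €24.40 ≈ €24

€24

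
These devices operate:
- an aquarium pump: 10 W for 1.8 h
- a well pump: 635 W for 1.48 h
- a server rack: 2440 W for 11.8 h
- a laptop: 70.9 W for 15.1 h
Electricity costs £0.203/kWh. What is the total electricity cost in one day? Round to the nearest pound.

£6

aquarium pump: 10 W × 1.8 h = 18 Wh = 0.018 kWh
well pump: 635 W × 1.48 h = 940 Wh = 0.9398 kWh
server rack: 2440 W × 11.8 h = 28,792 Wh = 28.79 kWh
laptop: 70.9 W × 15.1 h = 1,071 Wh = 1.071 kWh
Total energy = 0.018 + 0.9398 + 28.79 + 1.071 = 30.82 kWh
Cost = 30.82 kWh × £0.203 = £6.26 ≈ £6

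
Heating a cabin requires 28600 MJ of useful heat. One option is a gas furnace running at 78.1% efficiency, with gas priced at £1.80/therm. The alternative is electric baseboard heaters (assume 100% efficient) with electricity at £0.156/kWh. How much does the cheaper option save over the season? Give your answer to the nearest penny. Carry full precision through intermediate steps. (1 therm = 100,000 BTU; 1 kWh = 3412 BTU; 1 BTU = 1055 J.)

Heat load = 28600 MJ = 28,600,000,000 J / 1055 = 27,109,005 BTU
Gas: input = 27,109,005 / 0.781 = 34,710,633 BTU = 347.1 therm → 347.1 × £1.80 = £624.79
Electric: 27,109,005 BTU / 3412 = 7,945 kWh → × £0.156 = £1,239.45
Difference = |£624.79 − £1,239.45| = £614.66

£614.66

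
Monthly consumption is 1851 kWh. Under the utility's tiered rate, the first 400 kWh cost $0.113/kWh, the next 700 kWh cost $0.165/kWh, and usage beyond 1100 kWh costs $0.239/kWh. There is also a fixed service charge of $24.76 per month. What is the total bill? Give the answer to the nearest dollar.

$365

First 400 kWh × $0.113 = $45.20
Next 700 kWh × $0.165 = $115.50
Remaining 751 kWh × $0.239 = $179.49
Energy charge = $340.19; + service $24.76 = $364.95 ≈ $365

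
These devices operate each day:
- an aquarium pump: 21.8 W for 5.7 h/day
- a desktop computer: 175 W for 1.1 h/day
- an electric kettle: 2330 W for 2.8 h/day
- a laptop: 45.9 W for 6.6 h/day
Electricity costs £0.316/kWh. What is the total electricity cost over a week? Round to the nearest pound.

aquarium pump: 21.8 W × 5.7 h × 7 d = 870 Wh = 0.8698 kWh
desktop computer: 175 W × 1.1 h × 7 d = 1,348 Wh = 1.348 kWh
electric kettle: 2330 W × 2.8 h × 7 d = 45,668 Wh = 45.67 kWh
laptop: 45.9 W × 6.6 h × 7 d = 2,121 Wh = 2.121 kWh
Total energy = 0.8698 + 1.348 + 45.67 + 2.121 = 50.01 kWh
Cost = 50.01 kWh × £0.316 = £15.80 ≈ £16

£16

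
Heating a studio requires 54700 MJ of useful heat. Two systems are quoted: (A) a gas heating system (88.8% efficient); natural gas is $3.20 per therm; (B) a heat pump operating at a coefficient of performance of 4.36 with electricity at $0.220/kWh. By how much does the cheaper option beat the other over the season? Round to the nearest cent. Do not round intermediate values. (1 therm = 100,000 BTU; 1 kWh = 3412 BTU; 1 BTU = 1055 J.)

Heat load = 54700 MJ = 54,700,000,000 J / 1055 = 51,848,341 BTU
Gas: input = 51,848,341 / 0.888 = 58,387,772 BTU = 583.9 therm → 583.9 × $3.20 = $1,868.41
Heat pump: 51,848,341 BTU / 3412 = 15,200 kWh heat; / 4.36 = 3,485 kWh in → × $0.220 = $766.76
Difference = |$1,868.41 − $766.76| = $1,101.64

$1101.64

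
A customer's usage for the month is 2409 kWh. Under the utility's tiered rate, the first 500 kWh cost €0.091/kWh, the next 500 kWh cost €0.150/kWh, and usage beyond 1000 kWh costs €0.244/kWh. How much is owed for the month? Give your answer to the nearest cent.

First 500 kWh × €0.091 = €45.50
Next 500 kWh × €0.150 = €75.00
Remaining 1409 kWh × €0.244 = €343.80
Total = €464.30

€464.30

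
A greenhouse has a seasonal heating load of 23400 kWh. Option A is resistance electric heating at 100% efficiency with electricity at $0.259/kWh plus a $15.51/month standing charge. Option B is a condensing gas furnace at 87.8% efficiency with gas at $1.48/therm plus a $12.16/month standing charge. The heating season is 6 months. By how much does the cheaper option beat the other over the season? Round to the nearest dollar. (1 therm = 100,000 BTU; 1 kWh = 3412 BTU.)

$4735

Heat load = 23400 kWh × 3412 = 79,840,800 BTU
Gas: input = 79,840,800 / 0.878 = 90,934,852 BTU = 909.3 therm → 909.3 × $1.48 = $1,345.84; + 6 × $12.16 standing = $1,418.80
Electric: 79,840,800 BTU / 3412 = 23,400 kWh → × $0.259 = $6,060.60; + 6 × $15.51 standing = $6,153.66
Difference = |$1,418.80 − $6,153.66| = $4,734.86 ≈ $4735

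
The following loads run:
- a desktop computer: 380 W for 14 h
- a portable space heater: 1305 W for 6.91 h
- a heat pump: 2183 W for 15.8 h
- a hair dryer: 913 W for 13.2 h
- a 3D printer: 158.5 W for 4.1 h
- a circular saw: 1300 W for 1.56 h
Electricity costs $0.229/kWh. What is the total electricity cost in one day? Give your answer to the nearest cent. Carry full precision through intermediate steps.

$14.55

desktop computer: 380 W × 14 h = 5,320 Wh = 5.32 kWh
portable space heater: 1305 W × 6.91 h = 9,018 Wh = 9.018 kWh
heat pump: 2183 W × 15.8 h = 34,491 Wh = 34.49 kWh
hair dryer: 913 W × 13.2 h = 12,052 Wh = 12.05 kWh
3D printer: 158.5 W × 4.1 h = 650 Wh = 0.6498 kWh
circular saw: 1300 W × 1.56 h = 2,028 Wh = 2.028 kWh
Total energy = 5.32 + 9.018 + 34.49 + 12.05 + 0.6498 + 2.028 = 63.56 kWh
Cost = 63.56 kWh × $0.229 = $14.55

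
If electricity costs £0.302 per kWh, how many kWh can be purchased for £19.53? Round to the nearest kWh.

£19.53 / £0.302 per kWh = 64.67 kWh

65 kWh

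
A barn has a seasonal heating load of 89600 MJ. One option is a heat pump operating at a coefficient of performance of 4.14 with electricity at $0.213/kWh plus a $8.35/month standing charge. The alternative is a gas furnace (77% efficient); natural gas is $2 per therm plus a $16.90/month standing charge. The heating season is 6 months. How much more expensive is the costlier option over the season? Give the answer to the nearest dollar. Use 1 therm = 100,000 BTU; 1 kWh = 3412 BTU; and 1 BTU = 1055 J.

$977

Heat load = 89600 MJ = 89,600,000,000 J / 1055 = 84,928,910 BTU
Gas: input = 84,928,910 / 0.77 = 110,297,286 BTU = 1,103 therm → 1,103 × $2 = $2,205.95; + 6 × $16.90 standing = $2,307.35
Heat pump: 84,928,910 BTU / 3412 = 24,890 kWh heat; / 4.14 = 6,012 kWh in → × $0.213 = $1,280.64; + 6 × $8.35 standing = $1,330.74
Difference = |$2,307.35 − $1,330.74| = $976.61 ≈ $977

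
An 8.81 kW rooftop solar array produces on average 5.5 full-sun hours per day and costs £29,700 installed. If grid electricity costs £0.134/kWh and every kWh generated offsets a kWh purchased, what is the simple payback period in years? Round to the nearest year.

13 years

Daily generation = 8.81 kW × 5.5 h = 48.46 kWh
Annual generation = 48.46 × 365 = 17686 kWh
Annual savings = 17686 × £0.134 = £2,369.93
Payback = £29,700 / £2,369.93 = 12.5 years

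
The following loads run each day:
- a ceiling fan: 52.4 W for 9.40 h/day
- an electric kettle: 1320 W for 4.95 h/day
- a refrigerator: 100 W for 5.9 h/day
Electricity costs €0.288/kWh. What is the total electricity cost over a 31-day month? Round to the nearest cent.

€68.00

ceiling fan: 52.4 W × 9.40 h × 31 d = 15,269 Wh = 15.27 kWh
electric kettle: 1320 W × 4.95 h × 31 d = 202,554 Wh = 202.6 kWh
refrigerator: 100 W × 5.9 h × 31 d = 18,290 Wh = 18.29 kWh
Total energy = 15.27 + 202.6 + 18.29 = 236.1 kWh
Cost = 236.1 kWh × €0.288 = €68.00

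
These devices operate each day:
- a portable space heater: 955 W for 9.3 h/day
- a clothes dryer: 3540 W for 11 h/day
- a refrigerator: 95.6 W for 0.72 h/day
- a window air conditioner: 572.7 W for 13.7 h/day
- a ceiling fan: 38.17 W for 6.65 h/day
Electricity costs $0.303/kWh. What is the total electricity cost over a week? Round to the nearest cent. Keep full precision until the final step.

portable space heater: 955 W × 9.3 h × 7 d = 62,170 Wh = 62.17 kWh
clothes dryer: 3540 W × 11 h × 7 d = 272,580 Wh = 272.6 kWh
refrigerator: 95.6 W × 0.72 h × 7 d = 482 Wh = 0.4818 kWh
window air conditioner: 572.7 W × 13.7 h × 7 d = 54,922 Wh = 54.92 kWh
ceiling fan: 38.17 W × 6.65 h × 7 d = 1,777 Wh = 1.777 kWh
Total energy = 62.17 + 272.6 + 0.4818 + 54.92 + 1.777 = 391.9 kWh
Cost = 391.9 kWh × $0.303 = $118.76

$118.76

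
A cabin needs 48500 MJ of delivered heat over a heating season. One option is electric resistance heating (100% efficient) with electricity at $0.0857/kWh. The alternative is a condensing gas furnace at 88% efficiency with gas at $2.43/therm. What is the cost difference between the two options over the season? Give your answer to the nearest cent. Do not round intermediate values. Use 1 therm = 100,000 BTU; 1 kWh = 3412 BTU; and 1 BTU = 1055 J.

$114.76

Heat load = 48500 MJ = 48,500,000,000 J / 1055 = 45,971,564 BTU
Gas: input = 45,971,564 / 0.88 = 52,240,414 BTU = 522.4 therm → 522.4 × $2.43 = $1,269.44
Electric: 45,971,564 BTU / 3412 = 13,470 kWh → × $0.0857 = $1,154.68
Difference = |$1,269.44 − $1,154.68| = $114.76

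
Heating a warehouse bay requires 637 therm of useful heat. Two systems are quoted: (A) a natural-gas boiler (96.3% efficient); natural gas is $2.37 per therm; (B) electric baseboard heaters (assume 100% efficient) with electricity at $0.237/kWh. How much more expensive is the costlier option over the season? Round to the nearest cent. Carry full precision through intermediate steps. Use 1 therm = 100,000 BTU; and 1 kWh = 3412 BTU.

$2856.95

Heat load = 637 therm × 100,000 = 63,700,000 BTU
Gas: input = 63,700,000 / 0.963 = 66,147,456 BTU = 661.5 therm → 661.5 × $2.37 = $1,567.69
Electric: 63,700,000 BTU / 3412 = 18,670 kWh → × $0.237 = $4,424.65
Difference = |$1,567.69 − $4,424.65| = $2,856.95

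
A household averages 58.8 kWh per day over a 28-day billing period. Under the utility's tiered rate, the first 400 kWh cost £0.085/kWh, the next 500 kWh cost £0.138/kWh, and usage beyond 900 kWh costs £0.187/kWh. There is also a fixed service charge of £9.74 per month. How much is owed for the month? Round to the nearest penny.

Usage = 58.8 kWh/day × 28 days = 1646.4 kWh
First 400 kWh × £0.085 = £34.00
Next 500 kWh × £0.138 = £69.00
Remaining 746.4 kWh × £0.187 = £139.58
Energy charge = £242.58; + service £9.74 = £252.32

£252.32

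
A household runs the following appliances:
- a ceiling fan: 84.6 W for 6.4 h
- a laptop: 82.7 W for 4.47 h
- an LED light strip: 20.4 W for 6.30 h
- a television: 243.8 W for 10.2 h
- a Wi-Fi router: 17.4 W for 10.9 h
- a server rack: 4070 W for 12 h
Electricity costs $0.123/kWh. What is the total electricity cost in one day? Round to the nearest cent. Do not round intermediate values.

ceiling fan: 84.6 W × 6.4 h = 541 Wh = 0.5414 kWh
laptop: 82.7 W × 4.47 h = 370 Wh = 0.3697 kWh
LED light strip: 20.4 W × 6.30 h = 129 Wh = 0.1285 kWh
television: 243.8 W × 10.2 h = 2,487 Wh = 2.487 kWh
Wi-Fi router: 17.4 W × 10.9 h = 190 Wh = 0.1897 kWh
server rack: 4070 W × 12 h = 48,840 Wh = 48.84 kWh
Total energy = 0.5414 + 0.3697 + 0.1285 + 2.487 + 0.1897 + 48.84 = 52.56 kWh
Cost = 52.56 kWh × $0.123 = $6.46

$6.46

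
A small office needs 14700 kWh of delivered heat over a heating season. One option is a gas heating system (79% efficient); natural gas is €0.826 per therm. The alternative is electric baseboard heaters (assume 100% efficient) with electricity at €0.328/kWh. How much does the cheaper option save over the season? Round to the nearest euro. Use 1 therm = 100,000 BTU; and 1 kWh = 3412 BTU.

€4297

Heat load = 14700 kWh × 3412 = 50,156,400 BTU
Gas: input = 50,156,400 / 0.79 = 63,489,114 BTU = 634.9 therm → 634.9 × €0.826 = €524.42
Electric: 50,156,400 BTU / 3412 = 14,700 kWh → × €0.328 = €4,821.60
Difference = |€524.42 − €4,821.60| = €4,297.18 ≈ €4297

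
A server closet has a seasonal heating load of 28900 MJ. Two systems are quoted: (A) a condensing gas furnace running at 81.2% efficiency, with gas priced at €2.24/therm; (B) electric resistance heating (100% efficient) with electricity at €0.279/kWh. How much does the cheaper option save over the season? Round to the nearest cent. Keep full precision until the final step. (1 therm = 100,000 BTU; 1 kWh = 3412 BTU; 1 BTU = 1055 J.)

€1484.28

Heat load = 28900 MJ = 28,900,000,000 J / 1055 = 27,393,365 BTU
Gas: input = 27,393,365 / 0.812 = 33,735,671 BTU = 337.4 therm → 337.4 × €2.24 = €755.68
Electric: 27,393,365 BTU / 3412 = 8,029 kWh → × €0.279 = €2,239.96
Difference = |€755.68 − €2,239.96| = €1,484.28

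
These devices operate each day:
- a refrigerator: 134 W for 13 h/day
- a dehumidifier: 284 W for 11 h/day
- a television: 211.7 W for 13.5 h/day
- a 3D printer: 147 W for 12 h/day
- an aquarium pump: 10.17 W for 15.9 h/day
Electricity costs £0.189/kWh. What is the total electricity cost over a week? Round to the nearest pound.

refrigerator: 134 W × 13 h × 7 d = 12,194 Wh = 12.19 kWh
dehumidifier: 284 W × 11 h × 7 d = 21,868 Wh = 21.87 kWh
television: 211.7 W × 13.5 h × 7 d = 20,006 Wh = 20.01 kWh
3D printer: 147 W × 12 h × 7 d = 12,348 Wh = 12.35 kWh
aquarium pump: 10.17 W × 15.9 h × 7 d = 1,132 Wh = 1.132 kWh
Total energy = 12.19 + 21.87 + 20.01 + 12.35 + 1.132 = 67.55 kWh
Cost = 67.55 kWh × £0.189 = £12.77 ≈ £13

£13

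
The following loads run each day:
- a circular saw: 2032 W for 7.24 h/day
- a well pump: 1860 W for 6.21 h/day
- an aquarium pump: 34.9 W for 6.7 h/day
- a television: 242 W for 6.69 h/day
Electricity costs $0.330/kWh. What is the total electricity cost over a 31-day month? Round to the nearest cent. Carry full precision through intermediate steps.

circular saw: 2032 W × 7.24 h × 31 d = 456,062 Wh = 456.1 kWh
well pump: 1860 W × 6.21 h × 31 d = 358,069 Wh = 358.1 kWh
aquarium pump: 34.9 W × 6.7 h × 31 d = 7,249 Wh = 7.249 kWh
television: 242 W × 6.69 h × 31 d = 50,188 Wh = 50.19 kWh
Total energy = 456.1 + 358.1 + 7.249 + 50.19 = 871.6 kWh
Cost = 871.6 kWh × $0.330 = $287.62

$287.62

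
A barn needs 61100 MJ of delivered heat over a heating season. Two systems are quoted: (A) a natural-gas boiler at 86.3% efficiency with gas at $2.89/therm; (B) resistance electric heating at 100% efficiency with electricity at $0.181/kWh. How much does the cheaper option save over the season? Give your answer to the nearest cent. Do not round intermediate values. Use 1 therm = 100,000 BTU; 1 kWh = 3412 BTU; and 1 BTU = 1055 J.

Heat load = 61100 MJ = 61,100,000,000 J / 1055 = 57,914,692 BTU
Gas: input = 57,914,692 / 0.863 = 67,108,565 BTU = 671.1 therm → 671.1 × $2.89 = $1,939.44
Electric: 57,914,692 BTU / 3412 = 16,970 kWh → × $0.181 = $3,072.26
Difference = |$1,939.44 − $3,072.26| = $1,132.82

$1132.82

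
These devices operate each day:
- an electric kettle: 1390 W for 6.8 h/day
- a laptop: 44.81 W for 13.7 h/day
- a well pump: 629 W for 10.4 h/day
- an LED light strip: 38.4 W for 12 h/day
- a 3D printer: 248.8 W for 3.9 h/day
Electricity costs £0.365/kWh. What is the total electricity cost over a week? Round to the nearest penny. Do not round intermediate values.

electric kettle: 1390 W × 6.8 h × 7 d = 66,164 Wh = 66.16 kWh
laptop: 44.81 W × 13.7 h × 7 d = 4,297 Wh = 4.297 kWh
well pump: 629 W × 10.4 h × 7 d = 45,791 Wh = 45.79 kWh
LED light strip: 38.4 W × 12 h × 7 d = 3,226 Wh = 3.226 kWh
3D printer: 248.8 W × 3.9 h × 7 d = 6,792 Wh = 6.792 kWh
Total energy = 66.16 + 4.297 + 45.79 + 3.226 + 6.792 = 126.3 kWh
Cost = 126.3 kWh × £0.365 = £46.09

£46.09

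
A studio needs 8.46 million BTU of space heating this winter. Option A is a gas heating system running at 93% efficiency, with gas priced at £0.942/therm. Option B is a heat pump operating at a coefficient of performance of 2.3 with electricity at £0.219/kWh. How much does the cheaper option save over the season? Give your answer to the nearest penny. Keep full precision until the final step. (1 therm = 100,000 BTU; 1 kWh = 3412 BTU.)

£150.40

Heat load = 8.46 × 10⁶ BTU = 8,460,000 BTU
Gas: input = 8,460,000 / 0.93 = 9,096,774 BTU = 90.97 therm → 90.97 × £0.942 = £85.69
Heat pump: 8,460,000 BTU / 3412 = 2,479 kWh heat; / 2.3 = 1,078 kWh in → × £0.219 = £236.09
Difference = |£85.69 − £236.09| = £150.40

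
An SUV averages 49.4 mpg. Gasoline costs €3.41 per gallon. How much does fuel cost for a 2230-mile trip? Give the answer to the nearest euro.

€154

Fuel = 2230 mi / 49.4 mpg = 45.14 gal
Cost = 45.14 gal × €3.41/gal = €153.93 ≈ €154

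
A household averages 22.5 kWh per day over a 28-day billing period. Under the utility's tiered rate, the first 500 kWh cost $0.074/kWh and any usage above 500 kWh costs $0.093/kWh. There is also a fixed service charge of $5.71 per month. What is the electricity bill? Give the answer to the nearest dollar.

$55

Usage = 22.5 kWh/day × 28 days = 630 kWh
First 500 kWh × $0.074 = $37.00
Remaining 130 kWh × $0.093 = $12.09
Energy charge = $49.09; + service $5.71 = $54.80 ≈ $55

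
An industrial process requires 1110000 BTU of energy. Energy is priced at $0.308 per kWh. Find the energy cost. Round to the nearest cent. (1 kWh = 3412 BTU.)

$100.20

1110000 BTU × (0.00029308 kWh/BTU) = 325.3 kWh
Cost = 325.3 kWh × $0.308/kWh = $100.20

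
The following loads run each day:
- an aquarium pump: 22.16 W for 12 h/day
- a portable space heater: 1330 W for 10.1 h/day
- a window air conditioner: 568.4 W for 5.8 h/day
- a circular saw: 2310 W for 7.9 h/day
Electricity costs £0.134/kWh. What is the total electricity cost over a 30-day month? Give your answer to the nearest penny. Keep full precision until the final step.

aquarium pump: 22.16 W × 12 h × 30 d = 7,978 Wh = 7.978 kWh
portable space heater: 1330 W × 10.1 h × 30 d = 402,990 Wh = 403 kWh
window air conditioner: 568.4 W × 5.8 h × 30 d = 98,902 Wh = 98.9 kWh
circular saw: 2310 W × 7.9 h × 30 d = 547,470 Wh = 547.5 kWh
Total energy = 7.978 + 403 + 98.9 + 547.5 = 1,057 kWh
Cost = 1,057 kWh × £0.134 = £141.68

£141.68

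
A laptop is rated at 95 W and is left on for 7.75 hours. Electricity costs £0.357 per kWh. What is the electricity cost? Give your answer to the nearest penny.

Energy = 95 W × 7.75 h = 736 Wh = 0.7362 kWh
Cost = 0.7362 kWh × £0.357/kWh = £0.26

£0.26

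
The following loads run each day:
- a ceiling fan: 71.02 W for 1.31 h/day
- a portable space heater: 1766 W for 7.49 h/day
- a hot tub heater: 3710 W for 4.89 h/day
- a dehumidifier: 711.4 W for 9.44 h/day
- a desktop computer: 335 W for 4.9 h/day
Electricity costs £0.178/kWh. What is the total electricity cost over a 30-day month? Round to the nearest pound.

ceiling fan: 71.02 W × 1.31 h × 30 d = 2,791 Wh = 2.791 kWh
portable space heater: 1766 W × 7.49 h × 30 d = 396,820 Wh = 396.8 kWh
hot tub heater: 3710 W × 4.89 h × 30 d = 544,257 Wh = 544.3 kWh
dehumidifier: 711.4 W × 9.44 h × 30 d = 201,468 Wh = 201.5 kWh
desktop computer: 335 W × 4.9 h × 30 d = 49,245 Wh = 49.25 kWh
Total energy = 2.791 + 396.8 + 544.3 + 201.5 + 49.25 = 1,195 kWh
Cost = 1,195 kWh × £0.178 = £212.64 ≈ £213

£213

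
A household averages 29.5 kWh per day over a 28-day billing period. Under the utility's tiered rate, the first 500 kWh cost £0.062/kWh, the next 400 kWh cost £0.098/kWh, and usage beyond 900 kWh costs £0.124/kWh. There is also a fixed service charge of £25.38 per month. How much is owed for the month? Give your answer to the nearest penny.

Usage = 29.5 kWh/day × 28 days = 826 kWh
First 500 kWh × £0.062 = £31.00
Next 326 kWh × £0.098 = £31.95
Remaining tier: 0 kWh (not reached)
Energy charge = £62.95; + service £25.38 = £88.33

£88.33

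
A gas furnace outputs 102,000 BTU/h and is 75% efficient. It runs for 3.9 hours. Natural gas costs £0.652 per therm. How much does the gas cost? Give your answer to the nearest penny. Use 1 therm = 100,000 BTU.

Heat delivered = 102,000 BTU/h × 3.9 h = 397,800 BTU
Gas input = 397,800 / 0.75 = 530,400 BTU
= 530,400 / 100,000 = 5.304 therm
Cost = 5.304 × £0.652/therm = £3.46

£3.46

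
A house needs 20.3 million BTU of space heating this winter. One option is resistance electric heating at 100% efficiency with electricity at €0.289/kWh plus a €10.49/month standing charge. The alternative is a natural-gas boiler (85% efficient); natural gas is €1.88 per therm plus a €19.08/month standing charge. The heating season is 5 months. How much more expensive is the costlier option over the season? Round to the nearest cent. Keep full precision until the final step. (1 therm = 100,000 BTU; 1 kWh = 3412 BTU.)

€1227.49

Heat load = 20.3 × 10⁶ BTU = 20,300,000 BTU
Gas: input = 20,300,000 / 0.85 = 23,882,353 BTU = 238.8 therm → 238.8 × €1.88 = €448.99; + 5 × €19.08 standing = €544.39
Electric: 20,300,000 BTU / 3412 = 5,950 kWh → × €0.289 = €1,719.43; + 5 × €10.49 standing = €1,771.88
Difference = |€544.39 − €1,771.88| = €1,227.49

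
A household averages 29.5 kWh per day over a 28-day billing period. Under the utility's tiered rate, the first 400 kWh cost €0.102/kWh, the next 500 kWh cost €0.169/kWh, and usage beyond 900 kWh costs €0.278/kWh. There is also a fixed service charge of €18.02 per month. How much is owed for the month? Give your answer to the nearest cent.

€130.81

Usage = 29.5 kWh/day × 28 days = 826 kWh
First 400 kWh × €0.102 = €40.80
Next 426 kWh × €0.169 = €71.99
Remaining tier: 0 kWh (not reached)
Energy charge = €112.79; + service €18.02 = €130.81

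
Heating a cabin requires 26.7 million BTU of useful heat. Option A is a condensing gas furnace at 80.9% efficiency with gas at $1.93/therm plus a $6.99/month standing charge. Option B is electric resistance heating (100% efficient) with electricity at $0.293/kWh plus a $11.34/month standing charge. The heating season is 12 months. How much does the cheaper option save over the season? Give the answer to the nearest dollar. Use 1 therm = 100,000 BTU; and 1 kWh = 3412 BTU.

$1708

Heat load = 26.7 × 10⁶ BTU = 26,700,000 BTU
Gas: input = 26,700,000 / 0.809 = 33,003,708 BTU = 330 therm → 330 × $1.93 = $636.97; + 12 × $6.99 standing = $720.85
Electric: 26,700,000 BTU / 3412 = 7,825 kWh → × $0.293 = $2,292.82; + 12 × $11.34 standing = $2,428.90
Difference = |$720.85 − $2,428.90| = $1,708.05 ≈ $1708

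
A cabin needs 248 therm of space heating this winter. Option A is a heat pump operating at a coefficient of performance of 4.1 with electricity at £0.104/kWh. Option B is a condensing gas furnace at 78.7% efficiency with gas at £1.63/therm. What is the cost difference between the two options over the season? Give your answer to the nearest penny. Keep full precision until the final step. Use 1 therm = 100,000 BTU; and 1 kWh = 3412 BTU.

Heat load = 248 therm × 100,000 = 24,800,000 BTU
Gas: input = 24,800,000 / 0.787 = 31,512,071 BTU = 315.1 therm → 315.1 × £1.63 = £513.65
Heat pump: 24,800,000 BTU / 3412 = 7,268 kWh heat; / 4.1 = 1,773 kWh in → × £0.104 = £184.37
Difference = |£513.65 − £184.37| = £329.28

£329.28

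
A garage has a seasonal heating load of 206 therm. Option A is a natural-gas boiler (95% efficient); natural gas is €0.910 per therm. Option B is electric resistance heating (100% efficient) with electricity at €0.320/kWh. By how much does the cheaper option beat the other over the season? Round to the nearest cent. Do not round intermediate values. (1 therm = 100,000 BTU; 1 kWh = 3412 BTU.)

Heat load = 206 therm × 100,000 = 20,600,000 BTU
Gas: input = 20,600,000 / 0.95 = 21,684,211 BTU = 216.8 therm → 216.8 × €0.910 = €197.33
Electric: 20,600,000 BTU / 3412 = 6,038 kWh → × €0.320 = €1,932.00
Difference = |€197.33 − €1,932.00| = €1,734.68

€1734.68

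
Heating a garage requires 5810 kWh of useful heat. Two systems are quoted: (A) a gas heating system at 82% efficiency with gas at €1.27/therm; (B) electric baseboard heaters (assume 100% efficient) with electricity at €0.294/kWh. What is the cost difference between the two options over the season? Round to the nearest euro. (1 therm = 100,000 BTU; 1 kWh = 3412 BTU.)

€1401

Heat load = 5810 kWh × 3412 = 19,823,720 BTU
Gas: input = 19,823,720 / 0.82 = 24,175,268 BTU = 241.8 therm → 241.8 × €1.27 = €307.03
Electric: 19,823,720 BTU / 3412 = 5,810 kWh → × €0.294 = €1,708.14
Difference = |€307.03 − €1,708.14| = €1,401.11 ≈ €1401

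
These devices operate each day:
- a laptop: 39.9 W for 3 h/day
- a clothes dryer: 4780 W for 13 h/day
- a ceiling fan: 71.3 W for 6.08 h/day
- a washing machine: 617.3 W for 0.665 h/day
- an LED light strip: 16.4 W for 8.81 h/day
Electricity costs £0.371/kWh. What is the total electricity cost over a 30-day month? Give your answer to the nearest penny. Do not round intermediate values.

laptop: 39.9 W × 3 h × 30 d = 3,591 Wh = 3.591 kWh
clothes dryer: 4780 W × 13 h × 30 d = 1,864,200 Wh = 1,864 kWh
ceiling fan: 71.3 W × 6.08 h × 30 d = 13,005 Wh = 13.01 kWh
washing machine: 617.3 W × 0.665 h × 30 d = 12,315 Wh = 12.32 kWh
LED light strip: 16.4 W × 8.81 h × 30 d = 4,335 Wh = 4.335 kWh
Total energy = 3.591 + 1,864 + 13.01 + 12.32 + 4.335 = 1,897 kWh
Cost = 1,897 kWh × £0.371 = £703.95

£703.95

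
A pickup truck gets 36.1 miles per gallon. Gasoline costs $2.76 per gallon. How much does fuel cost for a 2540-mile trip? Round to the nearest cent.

Fuel = 2540 mi / 36.1 mpg = 70.36 gal
Cost = 70.36 gal × $2.76/gal = $194.19

$194.19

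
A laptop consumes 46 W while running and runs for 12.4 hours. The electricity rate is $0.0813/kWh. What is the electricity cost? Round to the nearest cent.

Energy = 46 W × 12.4 h = 570 Wh = 0.5704 kWh
Cost = 0.5704 kWh × $0.0813/kWh = $0.05

$0.05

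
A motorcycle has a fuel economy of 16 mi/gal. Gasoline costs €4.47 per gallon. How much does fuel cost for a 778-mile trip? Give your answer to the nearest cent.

€217.35

Fuel = 778 mi / 16 mpg = 48.62 gal
Cost = 48.62 gal × €4.47/gal = €217.35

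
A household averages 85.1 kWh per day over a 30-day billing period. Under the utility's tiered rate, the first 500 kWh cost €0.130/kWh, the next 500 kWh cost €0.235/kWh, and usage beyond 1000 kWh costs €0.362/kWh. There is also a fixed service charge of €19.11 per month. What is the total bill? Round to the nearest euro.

Usage = 85.1 kWh/day × 30 days = 2553 kWh
First 500 kWh × €0.130 = €65.00
Next 500 kWh × €0.235 = €117.50
Remaining 1553 kWh × €0.362 = €562.19
Energy charge = €744.69; + service €19.11 = €763.80 ≈ €764

€764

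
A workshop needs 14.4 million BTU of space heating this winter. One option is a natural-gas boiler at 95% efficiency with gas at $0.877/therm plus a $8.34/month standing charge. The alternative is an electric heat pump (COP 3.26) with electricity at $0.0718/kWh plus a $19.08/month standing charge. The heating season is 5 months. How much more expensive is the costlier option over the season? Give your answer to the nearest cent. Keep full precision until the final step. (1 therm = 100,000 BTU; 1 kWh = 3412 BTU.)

Heat load = 14.4 × 10⁶ BTU = 14,400,000 BTU
Gas: input = 14,400,000 / 0.95 = 15,157,895 BTU = 151.6 therm → 151.6 × $0.877 = $132.93; + 5 × $8.34 standing = $174.63
Heat pump: 14,400,000 BTU / 3412 = 4,220 kWh heat; / 3.26 = 1,295 kWh in → × $0.0718 = $92.95; + 5 × $19.08 standing = $188.35
Difference = |$174.63 − $188.35| = $13.72

$13.72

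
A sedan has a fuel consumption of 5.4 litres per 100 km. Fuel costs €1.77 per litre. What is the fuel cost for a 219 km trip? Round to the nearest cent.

€20.93

Fuel = 5.4 L/100 km × 219 km / 100 = 11.83 L
Cost = 11.83 L × €1.77/L = €20.93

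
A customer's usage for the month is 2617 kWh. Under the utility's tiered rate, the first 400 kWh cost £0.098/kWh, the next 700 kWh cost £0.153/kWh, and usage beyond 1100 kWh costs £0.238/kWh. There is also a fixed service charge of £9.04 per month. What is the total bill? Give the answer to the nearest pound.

First 400 kWh × £0.098 = £39.20
Next 700 kWh × £0.153 = £107.10
Remaining 1517 kWh × £0.238 = £361.05
Energy charge = £507.35; + service £9.04 = £516.39 ≈ £516

£516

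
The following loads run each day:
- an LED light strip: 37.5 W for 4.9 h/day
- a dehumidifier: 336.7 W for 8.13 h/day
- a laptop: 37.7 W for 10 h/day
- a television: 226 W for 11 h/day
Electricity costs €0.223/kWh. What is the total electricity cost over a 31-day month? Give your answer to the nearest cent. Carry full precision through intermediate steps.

€39.99

LED light strip: 37.5 W × 4.9 h × 31 d = 5,696 Wh = 5.696 kWh
dehumidifier: 336.7 W × 8.13 h × 31 d = 84,859 Wh = 84.86 kWh
laptop: 37.7 W × 10 h × 31 d = 11,687 Wh = 11.69 kWh
television: 226 W × 11 h × 31 d = 77,066 Wh = 77.07 kWh
Total energy = 5.696 + 84.86 + 11.69 + 77.07 = 179.3 kWh
Cost = 179.3 kWh × €0.223 = €39.99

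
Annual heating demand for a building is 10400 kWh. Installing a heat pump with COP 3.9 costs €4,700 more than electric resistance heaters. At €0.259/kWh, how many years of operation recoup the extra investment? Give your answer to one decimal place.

Resistance: 10400 kWh × €0.259 = €2,693.60/yr
Heat pump: 10400 / 3.9 = 2667 kWh in → × €0.259 = €690.67/yr
Annual savings = €2,002.93
Payback = €4,700 / €2,002.93 = 2.35 years

2.3 years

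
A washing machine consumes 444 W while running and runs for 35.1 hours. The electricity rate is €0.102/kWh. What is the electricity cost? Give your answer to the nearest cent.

€1.59

Energy = 444 W × 35.1 h = 15,584 Wh = 15.58 kWh
Cost = 15.58 kWh × €0.102/kWh = €1.59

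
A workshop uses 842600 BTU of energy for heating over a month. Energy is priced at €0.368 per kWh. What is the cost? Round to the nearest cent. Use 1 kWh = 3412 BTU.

€90.88

842600 BTU × (0.00029308 kWh/BTU) = 247 kWh
Cost = 247 kWh × €0.368/kWh = €90.88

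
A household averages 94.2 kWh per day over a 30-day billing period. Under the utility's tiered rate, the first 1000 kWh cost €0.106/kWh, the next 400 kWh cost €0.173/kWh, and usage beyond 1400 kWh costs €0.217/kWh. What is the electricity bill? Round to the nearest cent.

Usage = 94.2 kWh/day × 30 days = 2826 kWh
First 1000 kWh × €0.106 = €106.00
Next 400 kWh × €0.173 = €69.20
Remaining 1426 kWh × €0.217 = €309.44
Total = €484.64

€484.64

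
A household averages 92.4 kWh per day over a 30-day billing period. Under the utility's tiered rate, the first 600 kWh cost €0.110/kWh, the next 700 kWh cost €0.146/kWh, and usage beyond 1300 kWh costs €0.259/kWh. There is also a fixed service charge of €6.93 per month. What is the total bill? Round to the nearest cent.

€556.38

Usage = 92.4 kWh/day × 30 days = 2772 kWh
First 600 kWh × €0.110 = €66.00
Next 700 kWh × €0.146 = €102.20
Remaining 1472 kWh × €0.259 = €381.25
Energy charge = €549.45; + service €6.93 = €556.38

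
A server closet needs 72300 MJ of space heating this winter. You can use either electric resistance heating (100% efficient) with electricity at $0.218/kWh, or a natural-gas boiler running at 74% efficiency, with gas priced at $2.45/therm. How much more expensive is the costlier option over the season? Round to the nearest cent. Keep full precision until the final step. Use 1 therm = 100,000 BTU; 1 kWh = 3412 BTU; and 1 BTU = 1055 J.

$2109.65

Heat load = 72300 MJ = 72,300,000,000 J / 1055 = 68,530,806 BTU
Gas: input = 68,530,806 / 0.74 = 92,609,197 BTU = 926.1 therm → 926.1 × $2.45 = $2,268.93
Electric: 68,530,806 BTU / 3412 = 20,090 kWh → × $0.218 = $4,378.58
Difference = |$2,268.93 − $4,378.58| = $2,109.65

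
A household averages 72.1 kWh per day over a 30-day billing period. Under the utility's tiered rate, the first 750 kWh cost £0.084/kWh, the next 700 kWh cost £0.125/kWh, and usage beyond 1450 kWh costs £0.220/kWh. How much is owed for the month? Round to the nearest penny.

£307.36

Usage = 72.1 kWh/day × 30 days = 2163 kWh
First 750 kWh × £0.084 = £63.00
Next 700 kWh × £0.125 = £87.50
Remaining 713 kWh × £0.220 = £156.86
Total = £307.36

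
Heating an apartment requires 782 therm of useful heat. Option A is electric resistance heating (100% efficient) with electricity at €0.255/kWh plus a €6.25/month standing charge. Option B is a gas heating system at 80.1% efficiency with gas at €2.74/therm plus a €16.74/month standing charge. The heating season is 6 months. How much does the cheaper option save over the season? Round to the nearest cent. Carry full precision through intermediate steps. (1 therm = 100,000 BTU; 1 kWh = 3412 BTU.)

Heat load = 782 therm × 100,000 = 78,200,000 BTU
Gas: input = 78,200,000 / 0.801 = 97,627,965 BTU = 976.3 therm → 976.3 × €2.74 = €2,675.01; + 6 × €16.74 standing = €2,775.45
Electric: 78,200,000 BTU / 3412 = 22,920 kWh → × €0.255 = €5,844.37; + 6 × €6.25 standing = €5,881.87
Difference = |€2,775.45 − €5,881.87| = €3,106.43

€3106.43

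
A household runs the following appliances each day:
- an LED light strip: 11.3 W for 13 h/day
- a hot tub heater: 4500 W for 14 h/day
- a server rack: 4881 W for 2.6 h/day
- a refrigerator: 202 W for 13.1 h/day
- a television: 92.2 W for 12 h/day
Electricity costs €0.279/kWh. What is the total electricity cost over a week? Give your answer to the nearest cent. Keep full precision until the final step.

€155.44

LED light strip: 11.3 W × 13 h × 7 d = 1,028 Wh = 1.028 kWh
hot tub heater: 4500 W × 14 h × 7 d = 441,000 Wh = 441 kWh
server rack: 4881 W × 2.6 h × 7 d = 88,834 Wh = 88.83 kWh
refrigerator: 202 W × 13.1 h × 7 d = 18,523 Wh = 18.52 kWh
television: 92.2 W × 12 h × 7 d = 7,745 Wh = 7.745 kWh
Total energy = 1.028 + 441 + 88.83 + 18.52 + 7.745 = 557.1 kWh
Cost = 557.1 kWh × €0.279 = €155.44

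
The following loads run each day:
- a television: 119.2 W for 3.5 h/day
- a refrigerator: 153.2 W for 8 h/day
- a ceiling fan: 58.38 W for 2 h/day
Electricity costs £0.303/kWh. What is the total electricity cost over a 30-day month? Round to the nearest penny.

television: 119.2 W × 3.5 h × 30 d = 12,516 Wh = 12.52 kWh
refrigerator: 153.2 W × 8 h × 30 d = 36,768 Wh = 36.77 kWh
ceiling fan: 58.38 W × 2 h × 30 d = 3,503 Wh = 3.503 kWh
Total energy = 12.52 + 36.77 + 3.503 = 52.79 kWh
Cost = 52.79 kWh × £0.303 = £15.99

£15.99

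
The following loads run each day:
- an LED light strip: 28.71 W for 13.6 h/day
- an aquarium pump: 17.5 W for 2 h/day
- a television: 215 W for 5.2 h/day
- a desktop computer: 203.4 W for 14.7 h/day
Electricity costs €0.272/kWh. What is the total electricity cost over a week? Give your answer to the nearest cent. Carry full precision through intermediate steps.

€8.63

LED light strip: 28.71 W × 13.6 h × 7 d = 2,733 Wh = 2.733 kWh
aquarium pump: 17.5 W × 2 h × 7 d = 245 Wh = 0.245 kWh
television: 215 W × 5.2 h × 7 d = 7,826 Wh = 7.826 kWh
desktop computer: 203.4 W × 14.7 h × 7 d = 20,930 Wh = 20.93 kWh
Total energy = 2.733 + 0.245 + 7.826 + 20.93 = 31.73 kWh
Cost = 31.73 kWh × €0.272 = €8.63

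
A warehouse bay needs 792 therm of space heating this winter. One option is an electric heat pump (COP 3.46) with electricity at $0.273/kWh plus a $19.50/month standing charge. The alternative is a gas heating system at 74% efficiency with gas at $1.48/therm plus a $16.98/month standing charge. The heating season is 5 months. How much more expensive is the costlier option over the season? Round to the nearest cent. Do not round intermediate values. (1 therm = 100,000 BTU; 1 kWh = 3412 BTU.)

Heat load = 792 therm × 100,000 = 79,200,000 BTU
Gas: input = 79,200,000 / 0.74 = 107,027,027 BTU = 1,070 therm → 1,070 × $1.48 = $1,584.00; + 5 × $16.98 standing = $1,668.90
Heat pump: 79,200,000 BTU / 3412 = 23,210 kWh heat; / 3.46 = 6,709 kWh in → × $0.273 = $1,831.48; + 5 × $19.50 standing = $1,928.98
Difference = |$1,668.90 − $1,928.98| = $260.08

$260.08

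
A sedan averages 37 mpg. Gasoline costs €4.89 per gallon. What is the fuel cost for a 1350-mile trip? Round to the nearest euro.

Fuel = 1350 mi / 37 mpg = 36.49 gal
Cost = 36.49 gal × €4.89/gal = €178.42 ≈ €178

€178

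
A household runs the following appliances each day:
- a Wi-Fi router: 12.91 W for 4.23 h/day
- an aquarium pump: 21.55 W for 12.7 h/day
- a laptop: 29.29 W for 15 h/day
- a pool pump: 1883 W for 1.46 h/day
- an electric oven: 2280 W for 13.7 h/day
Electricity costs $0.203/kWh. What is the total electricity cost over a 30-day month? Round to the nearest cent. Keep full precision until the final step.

Wi-Fi router: 12.91 W × 4.23 h × 30 d = 1,638 Wh = 1.638 kWh
aquarium pump: 21.55 W × 12.7 h × 30 d = 8,211 Wh = 8.211 kWh
laptop: 29.29 W × 15 h × 30 d = 13,180 Wh = 13.18 kWh
pool pump: 1883 W × 1.46 h × 30 d = 82,475 Wh = 82.48 kWh
electric oven: 2280 W × 13.7 h × 30 d = 937,080 Wh = 937.1 kWh
Total energy = 1.638 + 8.211 + 13.18 + 82.48 + 937.1 = 1,043 kWh
Cost = 1,043 kWh × $0.203 = $211.64

$211.64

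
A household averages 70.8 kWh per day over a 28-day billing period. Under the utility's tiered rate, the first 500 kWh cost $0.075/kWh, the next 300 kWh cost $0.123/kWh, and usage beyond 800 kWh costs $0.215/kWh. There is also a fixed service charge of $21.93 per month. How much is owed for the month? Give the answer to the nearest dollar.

Usage = 70.8 kWh/day × 28 days = 1982.4 kWh
First 500 kWh × $0.075 = $37.50
Next 300 kWh × $0.123 = $36.90
Remaining 1182.4 kWh × $0.215 = $254.22
Energy charge = $328.62; + service $21.93 = $350.55 ≈ $351

$351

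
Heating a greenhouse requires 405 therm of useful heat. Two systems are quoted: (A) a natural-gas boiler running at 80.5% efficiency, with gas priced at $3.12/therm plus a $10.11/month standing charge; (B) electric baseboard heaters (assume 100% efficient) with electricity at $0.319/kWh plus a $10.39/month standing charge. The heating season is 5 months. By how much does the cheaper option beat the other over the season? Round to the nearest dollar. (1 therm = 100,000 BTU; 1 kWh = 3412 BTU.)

$2218

Heat load = 405 therm × 100,000 = 40,500,000 BTU
Gas: input = 40,500,000 / 0.805 = 50,310,559 BTU = 503.1 therm → 503.1 × $3.12 = $1,569.69; + 5 × $10.11 standing = $1,620.24
Electric: 40,500,000 BTU / 3412 = 11,870 kWh → × $0.319 = $3,786.49; + 5 × $10.39 standing = $3,838.44
Difference = |$1,620.24 − $3,838.44| = $2,218.20 ≈ $2218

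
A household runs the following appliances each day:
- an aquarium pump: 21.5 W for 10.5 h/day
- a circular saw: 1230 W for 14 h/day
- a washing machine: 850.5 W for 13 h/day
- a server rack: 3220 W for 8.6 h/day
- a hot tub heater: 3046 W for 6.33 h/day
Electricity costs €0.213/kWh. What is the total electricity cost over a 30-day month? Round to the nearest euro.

aquarium pump: 21.5 W × 10.5 h × 30 d = 6,772 Wh = 6.772 kWh
circular saw: 1230 W × 14 h × 30 d = 516,600 Wh = 516.6 kWh
washing machine: 850.5 W × 13 h × 30 d = 331,695 Wh = 331.7 kWh
server rack: 3220 W × 8.6 h × 30 d = 830,760 Wh = 830.8 kWh
hot tub heater: 3046 W × 6.33 h × 30 d = 578,435 Wh = 578.4 kWh
Total energy = 6.772 + 516.6 + 331.7 + 830.8 + 578.4 = 2,264 kWh
Cost = 2,264 kWh × €0.213 = €482.29 ≈ €482

€482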